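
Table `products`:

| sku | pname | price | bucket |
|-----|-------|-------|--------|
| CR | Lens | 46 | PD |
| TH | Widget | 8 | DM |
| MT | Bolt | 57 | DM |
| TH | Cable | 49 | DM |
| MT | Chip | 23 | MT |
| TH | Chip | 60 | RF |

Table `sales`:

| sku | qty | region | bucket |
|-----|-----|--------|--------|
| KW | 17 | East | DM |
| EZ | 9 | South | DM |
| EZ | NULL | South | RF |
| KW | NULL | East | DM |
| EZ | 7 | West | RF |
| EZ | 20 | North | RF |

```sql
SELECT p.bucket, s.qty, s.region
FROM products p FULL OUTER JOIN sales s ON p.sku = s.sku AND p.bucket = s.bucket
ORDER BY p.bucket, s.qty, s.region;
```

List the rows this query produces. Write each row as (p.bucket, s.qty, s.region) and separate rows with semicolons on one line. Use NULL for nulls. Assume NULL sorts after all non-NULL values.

FULL OUTER JOIN keeps every row from both sides; unmatched rows get NULL for the other side's columns.
Matching on p.sku = s.sku AND p.bucket = s.bucket.
- p (sku=CR, bucket=PD) has no partner → padded with NULL.
- p (sku=TH, bucket=DM) has no partner → padded with NULL.
- p (sku=MT, bucket=DM) has no partner → padded with NULL.
- p (sku=TH, bucket=DM) has no partner → padded with NULL.
- p (sku=MT, bucket=MT) has no partner → padded with NULL.
- p (sku=TH, bucket=RF) has no partner → padded with NULL.
- plus 6 unmatched s row(s), each kept with NULL p columns.

(DM, NULL, NULL); (DM, NULL, NULL); (DM, NULL, NULL); (MT, NULL, NULL); (PD, NULL, NULL); (RF, NULL, NULL); (NULL, 7, West); (NULL, 9, South); (NULL, 17, East); (NULL, 20, North); (NULL, NULL, East); (NULL, NULL, South)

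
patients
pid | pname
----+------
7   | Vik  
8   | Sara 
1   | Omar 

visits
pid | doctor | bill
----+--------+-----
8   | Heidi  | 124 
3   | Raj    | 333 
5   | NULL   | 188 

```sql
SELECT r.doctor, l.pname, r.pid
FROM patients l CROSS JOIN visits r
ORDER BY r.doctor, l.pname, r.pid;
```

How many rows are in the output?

CROSS JOIN pairs every row of `patients` with every row of `visits`: 3 × 3 = 9 rows.

9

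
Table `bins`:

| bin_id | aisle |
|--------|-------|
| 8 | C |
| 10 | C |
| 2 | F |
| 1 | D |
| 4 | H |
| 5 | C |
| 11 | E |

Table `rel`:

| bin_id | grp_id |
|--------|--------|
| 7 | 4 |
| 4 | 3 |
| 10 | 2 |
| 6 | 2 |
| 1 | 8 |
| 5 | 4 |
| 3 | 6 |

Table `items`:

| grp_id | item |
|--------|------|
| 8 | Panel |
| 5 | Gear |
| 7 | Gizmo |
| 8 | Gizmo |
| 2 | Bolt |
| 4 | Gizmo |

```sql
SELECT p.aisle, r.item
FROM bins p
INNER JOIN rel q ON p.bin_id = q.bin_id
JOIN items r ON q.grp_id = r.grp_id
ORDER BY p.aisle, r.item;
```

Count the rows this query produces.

Evaluate left to right. First `bins p INNER JOIN rel q` on bin_id: 4 row(s).
Then INNER JOIN `items r` on grp_id: keep only rows whose q.grp_id appears in r.
Result: 4 row(s).

4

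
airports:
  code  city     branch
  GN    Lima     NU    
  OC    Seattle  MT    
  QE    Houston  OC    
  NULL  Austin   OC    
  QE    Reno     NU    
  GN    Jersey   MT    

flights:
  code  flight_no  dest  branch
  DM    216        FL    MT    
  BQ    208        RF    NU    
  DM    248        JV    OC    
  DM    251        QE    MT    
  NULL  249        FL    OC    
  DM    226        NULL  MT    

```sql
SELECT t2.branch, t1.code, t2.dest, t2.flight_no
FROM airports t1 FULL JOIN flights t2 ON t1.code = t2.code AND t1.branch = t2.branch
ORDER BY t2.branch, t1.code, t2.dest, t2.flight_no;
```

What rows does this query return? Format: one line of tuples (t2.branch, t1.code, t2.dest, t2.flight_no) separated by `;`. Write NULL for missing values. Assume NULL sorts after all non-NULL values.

FULL OUTER JOIN keeps every row from both sides; unmatched rows get NULL for the other side's columns.
Matching on t1.code = t2.code AND t1.branch = t2.branch. A NULL in a compared column never satisfies the condition.
- t1[0] code=GN, branch=NU → no match; kept with NULLs on the t2 side.
- t1[1] code=OC, branch=MT → no match; kept with NULLs on the t2 side.
- t1[2] code=QE, branch=OC → no match; kept with NULLs on the t2 side.
- t1[3] code=NULL, branch=OC → no match; kept with NULLs on the t2 side.
- t1[4] code=QE, branch=NU → no match; kept with NULLs on the t2 side.
- t1[5] code=GN, branch=MT → no match; kept with NULLs on the t2 side.
- 6 row(s) from t2 found no t1 partner → padded with NULL.

(MT, NULL, FL, 216); (MT, NULL, QE, 251); (MT, NULL, NULL, 226); (NU, NULL, RF, 208); (OC, NULL, FL, 249); (OC, NULL, JV, 248); (NULL, GN, NULL, NULL); (NULL, GN, NULL, NULL); (NULL, OC, NULL, NULL); (NULL, QE, NULL, NULL); (NULL, QE, NULL, NULL); (NULL, NULL, NULL, NULL)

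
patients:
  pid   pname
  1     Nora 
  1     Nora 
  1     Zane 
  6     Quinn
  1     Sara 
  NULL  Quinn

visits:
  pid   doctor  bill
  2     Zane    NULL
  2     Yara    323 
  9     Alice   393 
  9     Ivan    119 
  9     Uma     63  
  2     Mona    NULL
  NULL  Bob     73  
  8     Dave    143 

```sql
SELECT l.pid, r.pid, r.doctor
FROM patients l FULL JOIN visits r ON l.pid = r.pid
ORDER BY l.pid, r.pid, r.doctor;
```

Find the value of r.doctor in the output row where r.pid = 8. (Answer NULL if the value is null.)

FULL OUTER JOIN keeps every row from both sides; unmatched rows get NULL for the other side's columns.
Matching on l.pid = r.pid. A NULL in a compared column never satisfies the condition.
- l (pid=1) has no partner → padded with NULL.
- l (pid=1) has no partner → padded with NULL.
- l (pid=1) has no partner → padded with NULL.
- l (pid=6) has no partner → padded with NULL.
- l (pid=1) has no partner → padded with NULL.
- l (pid=NULL) has no partner → padded with NULL.
- 8 row(s) from r found no l partner → padded with NULL.

Dave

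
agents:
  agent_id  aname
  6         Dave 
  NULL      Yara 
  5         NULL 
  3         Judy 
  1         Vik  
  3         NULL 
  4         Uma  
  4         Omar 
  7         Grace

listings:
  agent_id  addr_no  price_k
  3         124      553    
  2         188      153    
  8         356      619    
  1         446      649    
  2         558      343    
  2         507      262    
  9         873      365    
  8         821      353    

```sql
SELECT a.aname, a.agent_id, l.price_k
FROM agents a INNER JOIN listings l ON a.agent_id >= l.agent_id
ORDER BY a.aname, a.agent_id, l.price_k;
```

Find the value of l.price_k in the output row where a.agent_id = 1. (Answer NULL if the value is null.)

INNER JOIN keeps only pairs where the ON condition holds.
Matching on a.agent_id >= l.agent_id. A NULL in a compared column never satisfies the condition.
Matched pairs: 36.

649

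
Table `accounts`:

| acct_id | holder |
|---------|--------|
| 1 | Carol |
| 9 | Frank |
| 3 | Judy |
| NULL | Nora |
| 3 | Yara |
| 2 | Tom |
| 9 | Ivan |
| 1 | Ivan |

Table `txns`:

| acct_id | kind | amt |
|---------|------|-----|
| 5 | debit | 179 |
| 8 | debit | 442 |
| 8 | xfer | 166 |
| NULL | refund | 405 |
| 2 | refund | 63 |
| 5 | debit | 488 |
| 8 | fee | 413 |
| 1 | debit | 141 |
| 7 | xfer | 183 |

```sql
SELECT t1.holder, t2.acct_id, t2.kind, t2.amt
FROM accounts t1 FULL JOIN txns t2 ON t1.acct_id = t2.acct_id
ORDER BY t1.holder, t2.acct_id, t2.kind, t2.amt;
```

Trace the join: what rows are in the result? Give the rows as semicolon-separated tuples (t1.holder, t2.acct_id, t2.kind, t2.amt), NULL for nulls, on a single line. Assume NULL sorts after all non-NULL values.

(Carol, 1, debit, 141); (Frank, NULL, NULL, NULL); (Ivan, 1, debit, 141); (Ivan, NULL, NULL, NULL); (Judy, NULL, NULL, NULL); (Nora, NULL, NULL, NULL); (Tom, 2, refund, 63); (Yara, NULL, NULL, NULL); (NULL, 5, debit, 179); (NULL, 5, debit, 488); (NULL, 7, xfer, 183); (NULL, 8, debit, 442); (NULL, 8, fee, 413); (NULL, 8, xfer, 166); (NULL, NULL, refund, 405)

FULL OUTER JOIN keeps every row from both sides; unmatched rows get NULL for the other side's columns.
Matching on t1.acct_id = t2.acct_id. A NULL in a compared column never satisfies the condition.
Matched pairs: 3; unmatched t1 rows kept: 5; unmatched t2 rows kept: 7.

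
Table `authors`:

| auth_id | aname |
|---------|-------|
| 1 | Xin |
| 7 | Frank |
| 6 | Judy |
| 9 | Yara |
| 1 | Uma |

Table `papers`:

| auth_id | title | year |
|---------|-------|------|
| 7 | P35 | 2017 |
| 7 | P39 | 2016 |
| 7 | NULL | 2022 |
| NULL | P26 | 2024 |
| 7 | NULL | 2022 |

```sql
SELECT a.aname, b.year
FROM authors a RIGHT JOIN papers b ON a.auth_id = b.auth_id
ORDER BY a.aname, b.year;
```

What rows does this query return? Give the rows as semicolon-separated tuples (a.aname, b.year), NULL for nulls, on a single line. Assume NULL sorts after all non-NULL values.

RIGHT JOIN keeps every row from `papers`; unmatched rows get NULL for `authors`'s columns.
Matching on a.auth_id = b.auth_id. A NULL in a compared column never satisfies the condition.
Matched pairs: 4; unmatched b rows kept: 1.

(Frank, 2016); (Frank, 2017); (Frank, 2022); (Frank, 2022); (NULL, 2024)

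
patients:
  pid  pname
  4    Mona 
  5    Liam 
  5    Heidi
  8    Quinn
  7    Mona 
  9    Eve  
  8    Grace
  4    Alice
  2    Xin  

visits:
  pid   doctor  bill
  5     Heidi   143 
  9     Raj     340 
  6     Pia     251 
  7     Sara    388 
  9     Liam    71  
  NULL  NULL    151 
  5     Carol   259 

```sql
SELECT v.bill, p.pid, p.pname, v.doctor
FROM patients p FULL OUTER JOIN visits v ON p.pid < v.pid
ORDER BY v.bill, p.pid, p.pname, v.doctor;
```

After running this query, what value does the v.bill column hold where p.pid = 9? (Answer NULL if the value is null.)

FULL OUTER JOIN keeps every row from both sides; unmatched rows get NULL for the other side's columns.
Matching on p.pid < v.pid. A NULL in a compared column never satisfies the condition.
- p row (pid=4): matches 6 v row(s) → 6 output row(s).
- p row (pid=5): matches 4 v row(s) → 4 output row(s).
- p row (pid=5): matches 4 v row(s) → 4 output row(s).
- p row (pid=8): matches 2 v row(s) → 2 output row(s).
- p row (pid=7): matches 2 v row(s) → 2 output row(s).
- p row (pid=9): no match → kept, v columns NULL.
- p row (pid=8): matches 2 v row(s) → 2 output row(s).
- p row (pid=4): matches 6 v row(s) → 6 output row(s).
- p row (pid=2): matches 6 v row(s) → 6 output row(s).
- plus 1 unmatched v row(s), each kept with NULL p columns.

NULL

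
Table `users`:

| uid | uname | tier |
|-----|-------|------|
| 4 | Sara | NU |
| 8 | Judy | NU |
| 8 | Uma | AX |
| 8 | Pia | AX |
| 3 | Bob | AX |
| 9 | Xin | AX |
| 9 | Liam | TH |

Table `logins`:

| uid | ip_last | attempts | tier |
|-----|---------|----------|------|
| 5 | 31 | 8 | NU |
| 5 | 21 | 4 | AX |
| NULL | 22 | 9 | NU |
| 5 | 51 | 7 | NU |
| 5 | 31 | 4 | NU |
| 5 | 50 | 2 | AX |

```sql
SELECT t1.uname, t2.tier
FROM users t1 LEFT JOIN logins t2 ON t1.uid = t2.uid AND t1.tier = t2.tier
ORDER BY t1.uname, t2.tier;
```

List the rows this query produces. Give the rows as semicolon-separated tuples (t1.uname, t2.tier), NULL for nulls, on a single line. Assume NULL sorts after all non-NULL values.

(Bob, NULL); (Judy, NULL); (Liam, NULL); (Pia, NULL); (Sara, NULL); (Uma, NULL); (Xin, NULL)

LEFT JOIN keeps every row from `users`; unmatched rows get NULL for `logins`'s columns.
Matching on t1.uid = t2.uid AND t1.tier = t2.tier. A NULL in a compared column never satisfies the condition.
- t1 (uid=4, tier=NU) has no partner → padded with NULL.
- t1 (uid=8, tier=NU) has no partner → padded with NULL.
- t1 (uid=8, tier=AX) has no partner → padded with NULL.
- t1 (uid=8, tier=AX) has no partner → padded with NULL.
- t1 (uid=3, tier=AX) has no partner → padded with NULL.
- t1 (uid=9, tier=AX) has no partner → padded with NULL.
- t1 (uid=9, tier=TH) has no partner → padded with NULL.
After projecting and ordering:
t1.uname | t2.tier
Bob | NULL
Judy | NULL
Liam | NULL
Pia | NULL
Sara | NULL
Uma | NULL
Xin | NULL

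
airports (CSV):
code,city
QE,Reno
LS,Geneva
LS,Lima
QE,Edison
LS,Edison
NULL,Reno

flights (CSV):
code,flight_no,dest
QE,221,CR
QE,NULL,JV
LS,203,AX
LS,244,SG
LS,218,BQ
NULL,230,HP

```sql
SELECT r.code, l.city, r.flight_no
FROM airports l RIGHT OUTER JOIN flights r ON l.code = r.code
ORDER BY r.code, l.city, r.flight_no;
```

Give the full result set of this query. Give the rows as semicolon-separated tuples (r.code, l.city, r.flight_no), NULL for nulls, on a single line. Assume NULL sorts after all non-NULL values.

(LS, Edison, 203); (LS, Edison, 218); (LS, Edison, 244); (LS, Geneva, 203); (LS, Geneva, 218); (LS, Geneva, 244); (LS, Lima, 203); (LS, Lima, 218); (LS, Lima, 244); (QE, Edison, 221); (QE, Edison, NULL); (QE, Reno, 221); (QE, Reno, NULL); (NULL, NULL, 230)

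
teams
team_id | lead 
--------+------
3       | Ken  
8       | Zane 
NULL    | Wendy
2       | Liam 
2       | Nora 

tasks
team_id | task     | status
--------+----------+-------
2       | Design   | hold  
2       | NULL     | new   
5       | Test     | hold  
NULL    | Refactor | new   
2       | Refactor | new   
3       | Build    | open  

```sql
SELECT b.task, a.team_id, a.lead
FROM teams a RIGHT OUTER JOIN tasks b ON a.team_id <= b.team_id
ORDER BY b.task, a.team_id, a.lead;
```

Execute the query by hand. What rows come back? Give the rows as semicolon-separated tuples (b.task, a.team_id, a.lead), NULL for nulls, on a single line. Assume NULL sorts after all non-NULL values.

(Build, 2, Liam); (Build, 2, Nora); (Build, 3, Ken); (Design, 2, Liam); (Design, 2, Nora); (Refactor, 2, Liam); (Refactor, 2, Nora); (Refactor, NULL, NULL); (Test, 2, Liam); (Test, 2, Nora); (Test, 3, Ken); (NULL, 2, Liam); (NULL, 2, Nora)

RIGHT JOIN keeps every row from `tasks`; unmatched rows get NULL for `teams`'s columns.
Matching on a.team_id <= b.team_id. A NULL in a compared column never satisfies the condition.
Matched pairs: 12; unmatched b rows kept: 1.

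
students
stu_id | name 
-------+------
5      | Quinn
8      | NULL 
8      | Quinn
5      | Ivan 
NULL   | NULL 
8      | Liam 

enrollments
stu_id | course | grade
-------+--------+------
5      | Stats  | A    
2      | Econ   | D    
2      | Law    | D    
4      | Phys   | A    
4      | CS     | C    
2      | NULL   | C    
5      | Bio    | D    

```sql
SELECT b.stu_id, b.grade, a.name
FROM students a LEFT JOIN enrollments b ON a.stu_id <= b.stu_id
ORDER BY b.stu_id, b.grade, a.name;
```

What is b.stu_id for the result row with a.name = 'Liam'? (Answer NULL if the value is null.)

LEFT JOIN keeps every row from `students`; unmatched rows get NULL for `enrollments`'s columns.
Matching on a.stu_id <= b.stu_id. A NULL in a compared column never satisfies the condition.
Matched pairs: 4; unmatched a rows kept: 4.

NULL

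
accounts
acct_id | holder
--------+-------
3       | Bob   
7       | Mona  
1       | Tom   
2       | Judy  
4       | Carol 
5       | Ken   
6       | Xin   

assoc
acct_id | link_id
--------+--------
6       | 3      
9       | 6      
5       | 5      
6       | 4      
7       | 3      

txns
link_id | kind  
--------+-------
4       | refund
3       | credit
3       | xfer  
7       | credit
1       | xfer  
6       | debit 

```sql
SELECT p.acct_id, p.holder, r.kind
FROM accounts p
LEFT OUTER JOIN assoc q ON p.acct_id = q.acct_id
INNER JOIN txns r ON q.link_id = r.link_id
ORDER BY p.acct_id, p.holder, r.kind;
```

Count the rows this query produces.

5

Evaluate left to right. First `accounts p LEFT JOIN assoc q` on acct_id: 8 row(s).
Then INNER JOIN `txns r` on link_id: keep only rows whose q.link_id appears in r.
Result: 5 row(s).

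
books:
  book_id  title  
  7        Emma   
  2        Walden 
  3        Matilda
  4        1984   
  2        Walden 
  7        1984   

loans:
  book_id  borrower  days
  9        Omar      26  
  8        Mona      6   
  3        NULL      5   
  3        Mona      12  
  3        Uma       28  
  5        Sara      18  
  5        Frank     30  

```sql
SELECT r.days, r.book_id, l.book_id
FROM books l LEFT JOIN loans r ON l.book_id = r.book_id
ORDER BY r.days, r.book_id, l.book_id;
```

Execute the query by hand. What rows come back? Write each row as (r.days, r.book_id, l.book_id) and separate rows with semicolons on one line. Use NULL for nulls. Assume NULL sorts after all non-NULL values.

(5, 3, 3); (12, 3, 3); (28, 3, 3); (NULL, NULL, 2); (NULL, NULL, 2); (NULL, NULL, 4); (NULL, NULL, 7); (NULL, NULL, 7)

LEFT JOIN keeps every row from `books`; unmatched rows get NULL for `loans`'s columns.
Matching on l.book_id = r.book_id.
- l (book_id=7) has no partner → padded with NULL.
- l (book_id=2) has no partner → padded with NULL.
- l (book_id=3) pairs with 3 row(s) of r.
- l (book_id=4) has no partner → padded with NULL.
- l (book_id=2) has no partner → padded with NULL.
- l (book_id=7) has no partner → padded with NULL.
After projecting and ordering:
r.days | r.book_id | l.book_id
5 | 3 | 3
12 | 3 | 3
28 | 3 | 3
NULL | NULL | 2
NULL | NULL | 2
NULL | NULL | 4
NULL | NULL | 7
NULL | NULL | 7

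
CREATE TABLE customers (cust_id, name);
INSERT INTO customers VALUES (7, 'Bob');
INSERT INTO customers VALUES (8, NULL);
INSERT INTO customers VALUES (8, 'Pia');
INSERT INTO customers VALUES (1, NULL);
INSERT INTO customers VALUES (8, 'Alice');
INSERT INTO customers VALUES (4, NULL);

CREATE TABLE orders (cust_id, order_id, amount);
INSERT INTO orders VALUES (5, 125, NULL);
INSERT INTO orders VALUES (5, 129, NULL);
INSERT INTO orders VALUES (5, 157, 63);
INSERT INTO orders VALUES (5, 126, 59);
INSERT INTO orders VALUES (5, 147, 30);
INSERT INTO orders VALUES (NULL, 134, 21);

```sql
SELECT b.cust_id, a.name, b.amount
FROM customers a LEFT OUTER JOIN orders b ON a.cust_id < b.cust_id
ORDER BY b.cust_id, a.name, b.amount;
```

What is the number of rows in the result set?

LEFT JOIN keeps every row from `customers`; unmatched rows get NULL for `orders`'s columns.
Matching on a.cust_id < b.cust_id. A NULL in a compared column never satisfies the condition.
- a (cust_id=7) has no partner → padded with NULL.
- a (cust_id=8) has no partner → padded with NULL.
- a (cust_id=8) has no partner → padded with NULL.
- a (cust_id=1) pairs with 5 row(s) of b.
- a (cust_id=8) has no partner → padded with NULL.
- a (cust_id=4) pairs with 5 row(s) of b.
Total: 10 matched + 4 padded = 14 rows.

14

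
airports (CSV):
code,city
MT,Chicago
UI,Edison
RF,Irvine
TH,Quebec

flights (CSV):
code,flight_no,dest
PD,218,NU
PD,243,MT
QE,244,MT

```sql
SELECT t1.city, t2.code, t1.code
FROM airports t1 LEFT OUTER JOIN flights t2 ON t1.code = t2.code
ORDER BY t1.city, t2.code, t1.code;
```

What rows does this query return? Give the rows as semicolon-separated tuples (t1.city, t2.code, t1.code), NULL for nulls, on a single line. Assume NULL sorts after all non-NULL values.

LEFT JOIN keeps every row from `airports`; unmatched rows get NULL for `flights`'s columns.
Matching on t1.code = t2.code.
- t1[0] code=MT → no match; kept with NULLs on the t2 side.
- t1[1] code=UI → no match; kept with NULLs on the t2 side.
- t1[2] code=RF → no match; kept with NULLs on the t2 side.
- t1[3] code=TH → no match; kept with NULLs on the t2 side.
After projecting and ordering:
t1.city | t2.code | t1.code
Chicago | NULL | MT
Edison | NULL | UI
Irvine | NULL | RF
Quebec | NULL | TH

(Chicago, NULL, MT); (Edison, NULL, UI); (Irvine, NULL, RF); (Quebec, NULL, TH)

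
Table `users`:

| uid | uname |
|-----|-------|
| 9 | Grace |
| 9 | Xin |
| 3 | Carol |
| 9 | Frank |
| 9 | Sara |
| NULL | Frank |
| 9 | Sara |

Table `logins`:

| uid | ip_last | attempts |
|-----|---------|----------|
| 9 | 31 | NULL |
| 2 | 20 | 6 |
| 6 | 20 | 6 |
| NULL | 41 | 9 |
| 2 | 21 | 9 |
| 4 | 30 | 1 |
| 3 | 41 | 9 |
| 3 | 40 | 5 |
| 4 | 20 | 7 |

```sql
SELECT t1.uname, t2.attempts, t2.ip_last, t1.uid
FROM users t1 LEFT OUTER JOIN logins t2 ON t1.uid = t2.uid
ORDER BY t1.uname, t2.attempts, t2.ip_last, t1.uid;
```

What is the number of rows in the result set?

8

LEFT JOIN keeps every row from `users`; unmatched rows get NULL for `logins`'s columns.
Matching on t1.uid = t2.uid. A NULL in a compared column never satisfies the condition.
- t1[0] uid=9 → 1 match(es) in t2 → 1 row(s).
- t1[1] uid=9 → 1 match(es) in t2 → 1 row(s).
- t1[2] uid=3 → 2 match(es) in t2 → 2 row(s).
- t1[3] uid=9 → 1 match(es) in t2 → 1 row(s).
- t1[4] uid=9 → 1 match(es) in t2 → 1 row(s).
- t1[5] uid=NULL → no match; kept with NULLs on the t2 side.
- t1[6] uid=9 → 1 match(es) in t2 → 1 row(s).
Total: 7 matched + 1 padded = 8 rows.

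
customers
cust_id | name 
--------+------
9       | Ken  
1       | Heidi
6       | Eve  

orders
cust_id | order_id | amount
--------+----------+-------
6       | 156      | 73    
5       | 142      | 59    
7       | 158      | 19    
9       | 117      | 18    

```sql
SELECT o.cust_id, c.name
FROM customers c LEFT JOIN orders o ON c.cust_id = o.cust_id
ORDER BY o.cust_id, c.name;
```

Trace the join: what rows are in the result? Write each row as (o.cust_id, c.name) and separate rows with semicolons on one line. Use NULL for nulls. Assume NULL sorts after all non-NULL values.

LEFT JOIN keeps every row from `customers`; unmatched rows get NULL for `orders`'s columns.
Matching on c.cust_id = o.cust_id.
Matched pairs: 2; unmatched c rows kept: 1.

(6, Eve); (9, Ken); (NULL, Heidi)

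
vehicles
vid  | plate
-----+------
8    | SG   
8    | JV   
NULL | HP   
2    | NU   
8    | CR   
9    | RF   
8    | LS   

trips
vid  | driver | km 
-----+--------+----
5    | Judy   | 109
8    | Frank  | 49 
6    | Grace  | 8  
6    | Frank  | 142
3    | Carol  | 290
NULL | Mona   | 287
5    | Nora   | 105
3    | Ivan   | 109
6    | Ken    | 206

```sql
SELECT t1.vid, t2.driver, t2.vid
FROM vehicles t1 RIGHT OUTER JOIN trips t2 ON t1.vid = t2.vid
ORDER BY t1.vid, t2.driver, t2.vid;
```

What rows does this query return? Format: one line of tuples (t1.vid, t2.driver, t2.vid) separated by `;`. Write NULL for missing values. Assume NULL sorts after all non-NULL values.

RIGHT JOIN keeps every row from `trips`; unmatched rows get NULL for `vehicles`'s columns.
Matching on t1.vid = t2.vid. A NULL in a compared column never satisfies the condition.
- t1 row (vid=8): matches 1 t2 row(s) → 1 output row(s).
- t1 row (vid=8): matches 1 t2 row(s) → 1 output row(s).
- t1 row (vid=NULL): no match.
- t1 row (vid=2): no match.
- t1 row (vid=8): matches 1 t2 row(s) → 1 output row(s).
- t1 row (vid=9): no match.
- t1 row (vid=8): matches 1 t2 row(s) → 1 output row(s).
- plus 8 unmatched t2 row(s), each kept with NULL t1 columns.

(8, Frank, 8); (8, Frank, 8); (8, Frank, 8); (8, Frank, 8); (NULL, Carol, 3); (NULL, Frank, 6); (NULL, Grace, 6); (NULL, Ivan, 3); (NULL, Judy, 5); (NULL, Ken, 6); (NULL, Mona, NULL); (NULL, Nora, 5)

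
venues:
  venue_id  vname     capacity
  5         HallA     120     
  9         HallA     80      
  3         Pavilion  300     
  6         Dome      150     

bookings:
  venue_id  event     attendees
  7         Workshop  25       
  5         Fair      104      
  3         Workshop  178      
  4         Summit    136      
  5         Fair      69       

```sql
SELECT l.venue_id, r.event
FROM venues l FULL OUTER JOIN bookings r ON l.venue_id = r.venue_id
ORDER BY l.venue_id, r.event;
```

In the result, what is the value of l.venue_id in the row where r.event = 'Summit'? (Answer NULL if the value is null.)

NULL

FULL OUTER JOIN keeps every row from both sides; unmatched rows get NULL for the other side's columns.
Matching on l.venue_id = r.venue_id.
Matched pairs: 3; unmatched l rows kept: 2; unmatched r rows kept: 2.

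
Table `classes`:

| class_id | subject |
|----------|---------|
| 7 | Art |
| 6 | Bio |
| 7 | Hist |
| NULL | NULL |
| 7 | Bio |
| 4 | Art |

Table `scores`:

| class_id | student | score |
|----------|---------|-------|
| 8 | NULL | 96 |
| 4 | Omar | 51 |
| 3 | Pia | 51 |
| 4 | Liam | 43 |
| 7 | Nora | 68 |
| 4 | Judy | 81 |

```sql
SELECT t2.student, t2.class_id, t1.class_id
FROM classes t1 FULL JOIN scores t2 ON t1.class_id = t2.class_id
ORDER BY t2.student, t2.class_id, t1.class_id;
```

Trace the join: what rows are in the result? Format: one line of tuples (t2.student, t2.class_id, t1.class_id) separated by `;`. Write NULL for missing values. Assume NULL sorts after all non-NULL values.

(Judy, 4, 4); (Liam, 4, 4); (Nora, 7, 7); (Nora, 7, 7); (Nora, 7, 7); (Omar, 4, 4); (Pia, 3, NULL); (NULL, 8, NULL); (NULL, NULL, 6); (NULL, NULL, NULL)

FULL OUTER JOIN keeps every row from both sides; unmatched rows get NULL for the other side's columns.
Matching on t1.class_id = t2.class_id. A NULL in a compared column never satisfies the condition.
Matched pairs: 6; unmatched t1 rows kept: 2; unmatched t2 rows kept: 2.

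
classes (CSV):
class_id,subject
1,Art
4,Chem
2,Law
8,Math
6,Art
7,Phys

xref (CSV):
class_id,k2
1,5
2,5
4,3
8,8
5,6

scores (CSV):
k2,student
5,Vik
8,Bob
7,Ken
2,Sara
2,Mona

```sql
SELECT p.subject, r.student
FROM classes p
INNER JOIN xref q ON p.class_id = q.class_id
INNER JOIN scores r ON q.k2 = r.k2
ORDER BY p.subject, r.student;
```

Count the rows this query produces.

3

Joins associate left-to-right: classes INNER JOIN xref on class_id gives 4 intermediate row(s).
Then INNER JOIN `scores r` on k2: keep only rows whose q.k2 appears in r.
Result: 3 row(s).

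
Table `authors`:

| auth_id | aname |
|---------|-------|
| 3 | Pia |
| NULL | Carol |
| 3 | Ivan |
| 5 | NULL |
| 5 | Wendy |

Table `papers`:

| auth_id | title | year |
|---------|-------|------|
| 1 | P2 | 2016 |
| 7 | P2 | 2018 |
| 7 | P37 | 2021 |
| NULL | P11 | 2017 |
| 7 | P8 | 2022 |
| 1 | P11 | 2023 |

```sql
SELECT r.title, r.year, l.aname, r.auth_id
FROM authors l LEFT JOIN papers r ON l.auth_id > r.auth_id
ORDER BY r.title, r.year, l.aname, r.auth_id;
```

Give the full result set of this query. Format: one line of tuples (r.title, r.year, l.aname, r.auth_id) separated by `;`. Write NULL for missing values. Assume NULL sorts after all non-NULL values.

LEFT JOIN keeps every row from `authors`; unmatched rows get NULL for `papers`'s columns.
Matching on l.auth_id > r.auth_id. A NULL in a compared column never satisfies the condition.
Matched pairs: 8; unmatched l rows kept: 1.

(P11, 2023, Ivan, 1); (P11, 2023, Pia, 1); (P11, 2023, Wendy, 1); (P11, 2023, NULL, 1); (P2, 2016, Ivan, 1); (P2, 2016, Pia, 1); (P2, 2016, Wendy, 1); (P2, 2016, NULL, 1); (NULL, NULL, Carol, NULL)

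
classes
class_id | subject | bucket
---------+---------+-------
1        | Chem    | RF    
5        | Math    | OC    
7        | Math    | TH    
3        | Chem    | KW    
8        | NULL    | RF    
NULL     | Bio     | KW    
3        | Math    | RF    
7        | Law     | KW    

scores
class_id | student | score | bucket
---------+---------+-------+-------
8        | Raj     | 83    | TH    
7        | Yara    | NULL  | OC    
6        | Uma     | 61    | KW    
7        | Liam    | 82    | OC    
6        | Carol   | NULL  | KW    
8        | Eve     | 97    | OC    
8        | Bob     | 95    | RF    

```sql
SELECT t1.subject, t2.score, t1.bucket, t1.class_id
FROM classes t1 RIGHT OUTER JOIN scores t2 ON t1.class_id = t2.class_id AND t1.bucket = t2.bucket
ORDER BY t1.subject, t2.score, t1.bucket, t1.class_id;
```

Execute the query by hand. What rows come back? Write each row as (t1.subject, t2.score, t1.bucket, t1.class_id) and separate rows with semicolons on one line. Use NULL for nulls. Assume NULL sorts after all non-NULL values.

(NULL, 61, NULL, NULL); (NULL, 82, NULL, NULL); (NULL, 83, NULL, NULL); (NULL, 95, RF, 8); (NULL, 97, NULL, NULL); (NULL, NULL, NULL, NULL); (NULL, NULL, NULL, NULL)

RIGHT JOIN keeps every row from `scores`; unmatched rows get NULL for `classes`'s columns.
Matching on t1.class_id = t2.class_id AND t1.bucket = t2.bucket. A NULL in a compared column never satisfies the condition.
- class_id=1, bucket=RF: no matching t2 row.
- class_id=5, bucket=OC: no matching t2 row.
- class_id=7, bucket=TH: no matching t2 row.
- class_id=3, bucket=KW: no matching t2 row.
- class_id=8, bucket=RF: 1 matching t2 row(s), so 1 row(s) emitted.
- class_id=NULL, bucket=KW: no matching t2 row.
- class_id=3, bucket=RF: no matching t2 row.
- class_id=7, bucket=KW: no matching t2 row.
- 6 row(s) from t2 found no t1 partner → padded with NULL.
After projecting and ordering:
t1.subject | t2.score | t1.bucket | t1.class_id
NULL | 61 | NULL | NULL
NULL | 82 | NULL | NULL
NULL | 83 | NULL | NULL
NULL | 95 | RF | 8
NULL | 97 | NULL | NULL
NULL | NULL | NULL | NULL
NULL | NULL | NULL | NULL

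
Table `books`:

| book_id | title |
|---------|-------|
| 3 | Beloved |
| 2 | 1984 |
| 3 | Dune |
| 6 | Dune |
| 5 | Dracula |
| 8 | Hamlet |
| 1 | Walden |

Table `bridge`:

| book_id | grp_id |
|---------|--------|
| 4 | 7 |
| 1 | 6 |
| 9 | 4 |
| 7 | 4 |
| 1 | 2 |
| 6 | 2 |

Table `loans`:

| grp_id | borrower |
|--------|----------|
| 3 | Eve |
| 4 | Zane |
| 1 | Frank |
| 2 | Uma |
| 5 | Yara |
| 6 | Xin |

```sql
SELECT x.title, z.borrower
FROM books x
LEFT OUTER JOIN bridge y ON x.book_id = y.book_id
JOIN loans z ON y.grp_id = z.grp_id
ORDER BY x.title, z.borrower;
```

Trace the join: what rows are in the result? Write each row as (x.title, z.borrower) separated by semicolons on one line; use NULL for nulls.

Evaluate left to right. First `books x LEFT JOIN bridge y` on book_id: 8 row(s).
Then INNER JOIN `loans z` on grp_id: keep only rows whose y.grp_id appears in z.

(Dune, Uma); (Walden, Uma); (Walden, Xin)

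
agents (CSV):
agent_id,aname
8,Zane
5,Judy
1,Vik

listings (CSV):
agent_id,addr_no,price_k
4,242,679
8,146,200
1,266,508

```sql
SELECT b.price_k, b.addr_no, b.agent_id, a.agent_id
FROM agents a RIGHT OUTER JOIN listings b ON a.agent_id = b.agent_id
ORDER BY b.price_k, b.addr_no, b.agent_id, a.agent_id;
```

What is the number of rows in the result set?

RIGHT JOIN keeps every row from `listings`; unmatched rows get NULL for `agents`'s columns.
Matching on a.agent_id = b.agent_id.
- agent_id=8: 1 matching b row(s), so 1 row(s) emitted.
- agent_id=5: no matching b row.
- agent_id=1: 1 matching b row(s), so 1 row(s) emitted.
- plus 1 unmatched b row(s), each kept with NULL a columns.
Total: 2 matched + 1 padded = 3 rows.

3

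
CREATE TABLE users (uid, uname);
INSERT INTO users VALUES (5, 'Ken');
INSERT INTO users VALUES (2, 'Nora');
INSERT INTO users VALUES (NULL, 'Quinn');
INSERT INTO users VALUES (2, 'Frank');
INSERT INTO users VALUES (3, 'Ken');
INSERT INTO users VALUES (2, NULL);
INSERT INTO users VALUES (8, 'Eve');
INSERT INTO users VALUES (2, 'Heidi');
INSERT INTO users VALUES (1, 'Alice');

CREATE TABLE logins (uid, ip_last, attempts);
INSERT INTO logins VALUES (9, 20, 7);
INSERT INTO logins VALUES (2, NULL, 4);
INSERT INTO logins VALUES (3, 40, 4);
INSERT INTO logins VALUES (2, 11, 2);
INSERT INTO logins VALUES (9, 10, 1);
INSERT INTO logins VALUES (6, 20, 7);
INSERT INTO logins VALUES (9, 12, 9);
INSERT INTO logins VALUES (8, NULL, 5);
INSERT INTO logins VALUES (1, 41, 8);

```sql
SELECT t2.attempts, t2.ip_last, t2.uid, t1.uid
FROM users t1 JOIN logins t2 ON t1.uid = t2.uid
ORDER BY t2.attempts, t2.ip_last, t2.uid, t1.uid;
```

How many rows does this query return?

11

INNER JOIN keeps only pairs where the ON condition holds.
Matching on t1.uid = t2.uid. A NULL in a compared column never satisfies the condition.
- t1 (uid=5) has no partner → excluded.
- t1 (uid=2) pairs with 2 row(s) of t2.
- t1 (uid=NULL) has no partner → excluded.
- t1 (uid=2) pairs with 2 row(s) of t2.
- t1 (uid=3) pairs with 1 row(s) of t2.
- t1 (uid=2) pairs with 2 row(s) of t2.
- t1 (uid=8) pairs with 1 row(s) of t2.
- t1 (uid=2) pairs with 2 row(s) of t2.
- t1 (uid=1) pairs with 1 row(s) of t2.
Total: 11 rows.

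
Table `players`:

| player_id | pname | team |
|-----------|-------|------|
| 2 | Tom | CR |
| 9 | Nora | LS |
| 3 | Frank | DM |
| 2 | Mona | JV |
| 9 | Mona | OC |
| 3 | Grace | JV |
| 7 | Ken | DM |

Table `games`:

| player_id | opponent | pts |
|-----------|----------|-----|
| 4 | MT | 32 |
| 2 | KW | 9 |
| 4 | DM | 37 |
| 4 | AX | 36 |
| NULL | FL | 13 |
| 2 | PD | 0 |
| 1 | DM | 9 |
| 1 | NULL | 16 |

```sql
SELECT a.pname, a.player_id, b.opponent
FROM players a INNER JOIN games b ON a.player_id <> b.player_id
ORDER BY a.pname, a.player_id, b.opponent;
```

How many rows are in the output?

INNER JOIN keeps only pairs where the ON condition holds.
Matching on a.player_id <> b.player_id. A NULL in a compared column never satisfies the condition.
- a (player_id=2) pairs with 5 row(s) of b.
- a (player_id=9) pairs with 7 row(s) of b.
- a (player_id=3) pairs with 7 row(s) of b.
- a (player_id=2) pairs with 5 row(s) of b.
- a (player_id=9) pairs with 7 row(s) of b.
- a (player_id=3) pairs with 7 row(s) of b.
- a (player_id=7) pairs with 7 row(s) of b.
Total: 45 rows.

45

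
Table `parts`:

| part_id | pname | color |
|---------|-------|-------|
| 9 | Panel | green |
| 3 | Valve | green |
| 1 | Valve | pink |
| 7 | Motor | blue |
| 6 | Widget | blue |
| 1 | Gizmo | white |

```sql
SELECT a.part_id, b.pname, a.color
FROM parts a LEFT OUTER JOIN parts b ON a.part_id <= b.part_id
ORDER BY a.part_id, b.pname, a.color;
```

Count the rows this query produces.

LEFT JOIN keeps every row from `parts a`; unmatched rows get NULL for `parts b`'s columns.
Matching on a.part_id <= b.part_id.
- a row (part_id=9): matches 1 b row(s) → 1 output row(s).
- a row (part_id=3): matches 4 b row(s) → 4 output row(s).
- a row (part_id=1): matches 6 b row(s) → 6 output row(s).
- a row (part_id=7): matches 2 b row(s) → 2 output row(s).
- a row (part_id=6): matches 3 b row(s) → 3 output row(s).
- a row (part_id=1): matches 6 b row(s) → 6 output row(s).
Total: 22 rows.

22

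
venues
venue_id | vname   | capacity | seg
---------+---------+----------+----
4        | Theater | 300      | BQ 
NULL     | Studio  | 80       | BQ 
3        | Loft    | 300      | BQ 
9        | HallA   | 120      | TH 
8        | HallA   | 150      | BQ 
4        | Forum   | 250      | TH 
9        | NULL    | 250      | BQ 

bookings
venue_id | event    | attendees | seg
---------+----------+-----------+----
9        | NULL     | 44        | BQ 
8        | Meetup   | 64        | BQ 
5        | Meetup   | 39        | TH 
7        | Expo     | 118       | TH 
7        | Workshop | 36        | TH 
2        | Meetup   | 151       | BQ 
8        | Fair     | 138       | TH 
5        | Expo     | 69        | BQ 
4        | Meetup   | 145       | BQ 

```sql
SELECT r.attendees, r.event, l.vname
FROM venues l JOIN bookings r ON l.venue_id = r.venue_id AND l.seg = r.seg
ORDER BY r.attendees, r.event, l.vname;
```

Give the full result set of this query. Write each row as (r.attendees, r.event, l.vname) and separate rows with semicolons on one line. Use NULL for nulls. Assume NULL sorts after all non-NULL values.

(44, NULL, NULL); (64, Meetup, HallA); (145, Meetup, Theater)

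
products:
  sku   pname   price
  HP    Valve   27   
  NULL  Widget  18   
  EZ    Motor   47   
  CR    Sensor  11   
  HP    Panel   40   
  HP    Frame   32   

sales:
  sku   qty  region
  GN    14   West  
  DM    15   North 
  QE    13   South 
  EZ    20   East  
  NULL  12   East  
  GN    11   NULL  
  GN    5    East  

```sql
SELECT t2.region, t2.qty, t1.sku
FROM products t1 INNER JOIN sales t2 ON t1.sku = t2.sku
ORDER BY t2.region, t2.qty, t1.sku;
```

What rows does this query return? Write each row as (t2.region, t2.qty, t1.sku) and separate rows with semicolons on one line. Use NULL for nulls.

(East, 20, EZ)

INNER JOIN keeps only pairs where the ON condition holds.
Matching on t1.sku = t2.sku. A NULL in a compared column never satisfies the condition.
Matched pairs: 1.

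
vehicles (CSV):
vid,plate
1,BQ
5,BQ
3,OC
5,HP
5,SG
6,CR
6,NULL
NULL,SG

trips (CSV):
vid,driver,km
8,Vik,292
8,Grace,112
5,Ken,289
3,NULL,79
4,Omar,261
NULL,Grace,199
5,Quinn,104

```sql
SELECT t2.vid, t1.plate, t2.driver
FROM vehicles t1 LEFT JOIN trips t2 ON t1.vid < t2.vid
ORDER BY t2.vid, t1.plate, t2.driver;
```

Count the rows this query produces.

LEFT JOIN keeps every row from `vehicles`; unmatched rows get NULL for `trips`'s columns.
Matching on t1.vid < t2.vid. A NULL in a compared column never satisfies the condition.
- vid=1: 6 matching t2 row(s), so 6 row(s) emitted.
- vid=5: 2 matching t2 row(s), so 2 row(s) emitted.
- vid=3: 5 matching t2 row(s), so 5 row(s) emitted.
- vid=5: 2 matching t2 row(s), so 2 row(s) emitted.
- vid=5: 2 matching t2 row(s), so 2 row(s) emitted.
- vid=6: 2 matching t2 row(s), so 2 row(s) emitted.
- vid=6: 2 matching t2 row(s), so 2 row(s) emitted.
- vid=NULL: no t2 row matches, row kept with t2 columns NULL.
Total: 21 matched + 1 padded = 22 rows.

22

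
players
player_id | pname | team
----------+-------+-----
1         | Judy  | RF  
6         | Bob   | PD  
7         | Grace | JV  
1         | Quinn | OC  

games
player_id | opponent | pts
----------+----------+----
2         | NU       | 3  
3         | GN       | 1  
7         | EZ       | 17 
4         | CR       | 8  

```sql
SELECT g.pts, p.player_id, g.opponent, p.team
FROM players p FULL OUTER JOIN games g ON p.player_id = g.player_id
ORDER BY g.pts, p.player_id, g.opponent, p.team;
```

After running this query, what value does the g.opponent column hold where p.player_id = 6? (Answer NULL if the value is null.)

NULL

FULL OUTER JOIN keeps every row from both sides; unmatched rows get NULL for the other side's columns.
Matching on p.player_id = g.player_id.
- p (player_id=1) has no partner → padded with NULL.
- p (player_id=6) has no partner → padded with NULL.
- p (player_id=7) pairs with 1 row(s) of g.
- p (player_id=1) has no partner → padded with NULL.
- 3 row(s) from g found no p partner → padded with NULL.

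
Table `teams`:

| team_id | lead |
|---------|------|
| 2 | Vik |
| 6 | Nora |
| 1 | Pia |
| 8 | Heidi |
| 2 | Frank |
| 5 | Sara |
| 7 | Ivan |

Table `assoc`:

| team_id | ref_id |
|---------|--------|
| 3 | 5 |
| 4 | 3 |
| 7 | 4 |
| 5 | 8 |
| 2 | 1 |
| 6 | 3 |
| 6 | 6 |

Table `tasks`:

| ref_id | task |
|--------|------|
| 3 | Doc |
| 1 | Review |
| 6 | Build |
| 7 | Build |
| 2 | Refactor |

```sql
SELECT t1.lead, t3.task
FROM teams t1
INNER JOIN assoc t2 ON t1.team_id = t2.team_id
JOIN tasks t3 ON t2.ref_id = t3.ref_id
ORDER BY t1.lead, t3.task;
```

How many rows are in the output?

4

Step 1 — t1 INNER JOIN t2 on team_id → 6 row(s).
Then INNER JOIN `tasks t3` on ref_id: keep only rows whose t2.ref_id appears in t3.
Result: 4 row(s).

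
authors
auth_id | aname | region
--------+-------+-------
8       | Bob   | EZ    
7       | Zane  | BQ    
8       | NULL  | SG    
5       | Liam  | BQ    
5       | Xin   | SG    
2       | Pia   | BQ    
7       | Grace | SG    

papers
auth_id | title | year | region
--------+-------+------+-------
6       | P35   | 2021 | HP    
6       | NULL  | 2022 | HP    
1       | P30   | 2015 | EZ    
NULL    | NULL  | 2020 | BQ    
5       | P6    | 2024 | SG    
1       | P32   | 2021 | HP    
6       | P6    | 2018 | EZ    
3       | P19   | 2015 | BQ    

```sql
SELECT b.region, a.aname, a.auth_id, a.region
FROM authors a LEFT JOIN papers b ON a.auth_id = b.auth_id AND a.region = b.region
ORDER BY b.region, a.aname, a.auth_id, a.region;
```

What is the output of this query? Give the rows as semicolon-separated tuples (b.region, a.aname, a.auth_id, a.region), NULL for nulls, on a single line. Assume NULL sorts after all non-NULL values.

(SG, Xin, 5, SG); (NULL, Bob, 8, EZ); (NULL, Grace, 7, SG); (NULL, Liam, 5, BQ); (NULL, Pia, 2, BQ); (NULL, Zane, 7, BQ); (NULL, NULL, 8, SG)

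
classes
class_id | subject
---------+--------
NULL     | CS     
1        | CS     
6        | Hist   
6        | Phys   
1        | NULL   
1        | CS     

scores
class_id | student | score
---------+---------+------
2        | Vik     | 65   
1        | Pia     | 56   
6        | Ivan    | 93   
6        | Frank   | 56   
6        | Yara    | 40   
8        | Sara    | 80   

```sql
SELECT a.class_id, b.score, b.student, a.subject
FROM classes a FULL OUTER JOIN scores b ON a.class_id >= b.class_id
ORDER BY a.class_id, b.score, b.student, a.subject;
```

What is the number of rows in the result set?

FULL OUTER JOIN keeps every row from both sides; unmatched rows get NULL for the other side's columns.
Matching on a.class_id >= b.class_id. A NULL in a compared column never satisfies the condition.
- a[0] class_id=NULL → no match; kept with NULLs on the b side.
- a[1] class_id=1 → 1 match(es) in b → 1 row(s).
- a[2] class_id=6 → 5 match(es) in b → 5 row(s).
- a[3] class_id=6 → 5 match(es) in b → 5 row(s).
- a[4] class_id=1 → 1 match(es) in b → 1 row(s).
- a[5] class_id=1 → 1 match(es) in b → 1 row(s).
- 1 b row(s) had no a match → kept, a columns NULL.
Total: 13 matched + 2 padded = 15 rows.

15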